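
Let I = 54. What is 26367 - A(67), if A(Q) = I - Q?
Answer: 26380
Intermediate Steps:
A(Q) = 54 - Q
26367 - A(67) = 26367 - (54 - 1*67) = 26367 - (54 - 67) = 26367 - 1*(-13) = 26367 + 13 = 26380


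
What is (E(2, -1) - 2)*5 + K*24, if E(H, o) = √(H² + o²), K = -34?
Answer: -826 + 5*√5 ≈ -814.82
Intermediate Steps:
(E(2, -1) - 2)*5 + K*24 = (√(2² + (-1)²) - 2)*5 - 34*24 = (√(4 + 1) - 2)*5 - 816 = (√5 - 2)*5 - 816 = (-2 + √5)*5 - 816 = (-10 + 5*√5) - 816 = -826 + 5*√5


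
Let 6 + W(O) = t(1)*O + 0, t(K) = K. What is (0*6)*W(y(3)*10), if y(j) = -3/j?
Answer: 0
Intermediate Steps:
W(O) = -6 + O (W(O) = -6 + (1*O + 0) = -6 + (O + 0) = -6 + O)
(0*6)*W(y(3)*10) = (0*6)*(-6 - 3/3*10) = 0*(-6 - 3*⅓*10) = 0*(-6 - 1*10) = 0*(-6 - 10) = 0*(-16) = 0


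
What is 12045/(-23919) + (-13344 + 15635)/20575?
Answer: -64342482/164044475 ≈ -0.39223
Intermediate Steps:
12045/(-23919) + (-13344 + 15635)/20575 = 12045*(-1/23919) + 2291*(1/20575) = -4015/7973 + 2291/20575 = -64342482/164044475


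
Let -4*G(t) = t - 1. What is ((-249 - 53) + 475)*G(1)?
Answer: 0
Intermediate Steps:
G(t) = 1/4 - t/4 (G(t) = -(t - 1)/4 = -(-1 + t)/4 = 1/4 - t/4)
((-249 - 53) + 475)*G(1) = ((-249 - 53) + 475)*(1/4 - 1/4*1) = (-302 + 475)*(1/4 - 1/4) = 173*0 = 0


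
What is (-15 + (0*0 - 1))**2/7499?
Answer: 256/7499 ≈ 0.034138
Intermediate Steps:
(-15 + (0*0 - 1))**2/7499 = (-15 + (0 - 1))**2*(1/7499) = (-15 - 1)**2*(1/7499) = (-16)**2*(1/7499) = 256*(1/7499) = 256/7499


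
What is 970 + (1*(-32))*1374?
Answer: -42998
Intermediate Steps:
970 + (1*(-32))*1374 = 970 - 32*1374 = 970 - 43968 = -42998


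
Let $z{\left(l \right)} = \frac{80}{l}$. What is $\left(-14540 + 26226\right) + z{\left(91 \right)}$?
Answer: $\frac{1063506}{91} \approx 11687.0$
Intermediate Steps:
$\left(-14540 + 26226\right) + z{\left(91 \right)} = \left(-14540 + 26226\right) + \frac{80}{91} = 11686 + 80 \cdot \frac{1}{91} = 11686 + \frac{80}{91} = \frac{1063506}{91}$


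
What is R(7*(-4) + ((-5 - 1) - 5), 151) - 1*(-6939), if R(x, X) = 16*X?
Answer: 9355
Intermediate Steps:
R(7*(-4) + ((-5 - 1) - 5), 151) - 1*(-6939) = 16*151 - 1*(-6939) = 2416 + 6939 = 9355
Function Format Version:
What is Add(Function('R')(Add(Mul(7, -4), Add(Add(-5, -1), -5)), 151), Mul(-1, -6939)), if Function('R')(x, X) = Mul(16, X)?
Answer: 9355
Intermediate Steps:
Add(Function('R')(Add(Mul(7, -4), Add(Add(-5, -1), -5)), 151), Mul(-1, -6939)) = Add(Mul(16, 151), Mul(-1, -6939)) = Add(2416, 6939) = 9355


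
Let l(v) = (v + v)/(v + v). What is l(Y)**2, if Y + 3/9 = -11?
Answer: 1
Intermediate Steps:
Y = -34/3 (Y = -1/3 - 11 = -34/3 ≈ -11.333)
l(v) = 1 (l(v) = (2*v)/((2*v)) = (2*v)*(1/(2*v)) = 1)
l(Y)**2 = 1**2 = 1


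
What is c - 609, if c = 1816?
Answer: 1207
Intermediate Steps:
c - 609 = 1816 - 609 = 1207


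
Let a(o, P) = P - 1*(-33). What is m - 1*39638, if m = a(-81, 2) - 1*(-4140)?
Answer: -35463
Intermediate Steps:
a(o, P) = 33 + P (a(o, P) = P + 33 = 33 + P)
m = 4175 (m = (33 + 2) - 1*(-4140) = 35 + 4140 = 4175)
m - 1*39638 = 4175 - 1*39638 = 4175 - 39638 = -35463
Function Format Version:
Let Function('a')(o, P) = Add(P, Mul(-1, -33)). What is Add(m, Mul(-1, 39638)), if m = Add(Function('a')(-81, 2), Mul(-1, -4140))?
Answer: -35463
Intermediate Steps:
Function('a')(o, P) = Add(33, P) (Function('a')(o, P) = Add(P, 33) = Add(33, P))
m = 4175 (m = Add(Add(33, 2), Mul(-1, -4140)) = Add(35, 4140) = 4175)
Add(m, Mul(-1, 39638)) = Add(4175, Mul(-1, 39638)) = Add(4175, -39638) = -35463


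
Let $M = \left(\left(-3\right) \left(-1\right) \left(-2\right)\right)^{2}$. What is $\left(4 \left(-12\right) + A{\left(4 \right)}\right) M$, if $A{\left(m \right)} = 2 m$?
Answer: $-1440$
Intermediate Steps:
$M = 36$ ($M = \left(3 \left(-2\right)\right)^{2} = \left(-6\right)^{2} = 36$)
$\left(4 \left(-12\right) + A{\left(4 \right)}\right) M = \left(4 \left(-12\right) + 2 \cdot 4\right) 36 = \left(-48 + 8\right) 36 = \left(-40\right) 36 = -1440$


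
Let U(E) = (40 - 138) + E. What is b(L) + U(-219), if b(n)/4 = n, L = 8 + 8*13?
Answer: 131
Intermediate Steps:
L = 112 (L = 8 + 104 = 112)
b(n) = 4*n
U(E) = -98 + E
b(L) + U(-219) = 4*112 + (-98 - 219) = 448 - 317 = 131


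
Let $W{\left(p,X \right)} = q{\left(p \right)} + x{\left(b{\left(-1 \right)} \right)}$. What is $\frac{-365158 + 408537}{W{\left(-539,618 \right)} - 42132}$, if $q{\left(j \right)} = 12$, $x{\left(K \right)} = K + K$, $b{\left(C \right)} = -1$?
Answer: $- \frac{43379}{42122} \approx -1.0298$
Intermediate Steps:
$x{\left(K \right)} = 2 K$
$W{\left(p,X \right)} = 10$ ($W{\left(p,X \right)} = 12 + 2 \left(-1\right) = 12 - 2 = 10$)
$\frac{-365158 + 408537}{W{\left(-539,618 \right)} - 42132} = \frac{-365158 + 408537}{10 - 42132} = \frac{43379}{-42122} = 43379 \left(- \frac{1}{42122}\right) = - \frac{43379}{42122}$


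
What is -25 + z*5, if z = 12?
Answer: 35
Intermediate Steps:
-25 + z*5 = -25 + 12*5 = -25 + 60 = 35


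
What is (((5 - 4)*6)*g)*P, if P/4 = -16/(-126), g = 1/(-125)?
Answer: -64/2625 ≈ -0.024381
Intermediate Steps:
g = -1/125 ≈ -0.0080000
P = 32/63 (P = 4*(-16/(-126)) = 4*(-16*(-1)/126) = 4*(-1*(-8/63)) = 4*(8/63) = 32/63 ≈ 0.50794)
(((5 - 4)*6)*g)*P = (((5 - 4)*6)*(-1/125))*(32/63) = ((1*6)*(-1/125))*(32/63) = (6*(-1/125))*(32/63) = -6/125*32/63 = -64/2625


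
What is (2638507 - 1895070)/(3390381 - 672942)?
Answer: 743437/2717439 ≈ 0.27358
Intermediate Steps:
(2638507 - 1895070)/(3390381 - 672942) = 743437/2717439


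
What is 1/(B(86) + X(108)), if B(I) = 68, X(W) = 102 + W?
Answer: 1/278 ≈ 0.0035971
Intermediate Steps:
1/(B(86) + X(108)) = 1/(68 + (102 + 108)) = 1/(68 + 210) = 1/278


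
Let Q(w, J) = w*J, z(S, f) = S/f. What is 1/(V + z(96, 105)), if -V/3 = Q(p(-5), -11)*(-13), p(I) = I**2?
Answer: -35/375343 ≈ -9.3248e-5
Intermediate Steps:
Q(w, J) = J*w
V = -10725 (V = -3*(-11*(-5)**2)*(-13) = -3*(-11*25)*(-13) = -(-825)*(-13) = -3*3575 = -10725)
1/(V + z(96, 105)) = 1/(-10725 + 96/105) = 1/(-10725 + 96*(1/105)) = 1/(-10725 + 32/35) = 1/(-375343/35) = -35/375343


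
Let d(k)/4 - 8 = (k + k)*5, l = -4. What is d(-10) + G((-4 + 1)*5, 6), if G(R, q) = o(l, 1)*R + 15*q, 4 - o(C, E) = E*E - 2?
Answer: -353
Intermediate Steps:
o(C, E) = 6 - E² (o(C, E) = 4 - (E*E - 2) = 4 - (E² - 2) = 4 - (-2 + E²) = 4 + (2 - E²) = 6 - E²)
d(k) = 32 + 40*k (d(k) = 32 + 4*((k + k)*5) = 32 + 4*((2*k)*5) = 32 + 4*(10*k) = 32 + 40*k)
G(R, q) = 5*R + 15*q (G(R, q) = (6 - 1*1²)*R + 15*q = (6 - 1*1)*R + 15*q = (6 - 1)*R + 15*q = 5*R + 15*q)
d(-10) + G((-4 + 1)*5, 6) = (32 + 40*(-10)) + (5*((-4 + 1)*5) + 15*6) = (32 - 400) + (5*(-3*5) + 90) = -368 + (5*(-15) + 90) = -368 + (-75 + 90) = -368 + 15 = -353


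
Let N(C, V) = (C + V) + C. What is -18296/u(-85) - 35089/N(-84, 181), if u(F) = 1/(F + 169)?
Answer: -20014321/13 ≈ -1.5396e+6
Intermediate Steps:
u(F) = 1/(169 + F)
N(C, V) = V + 2*C
-18296/u(-85) - 35089/N(-84, 181) = -18296/(1/(169 - 85)) - 35089/(181 + 2*(-84)) = -18296/(1/84) - 35089/(181 - 168) = -18296/1/84 - 35089/13 = -18296*84 - 35089*1/13 = -1536864 - 35089/13 = -20014321/13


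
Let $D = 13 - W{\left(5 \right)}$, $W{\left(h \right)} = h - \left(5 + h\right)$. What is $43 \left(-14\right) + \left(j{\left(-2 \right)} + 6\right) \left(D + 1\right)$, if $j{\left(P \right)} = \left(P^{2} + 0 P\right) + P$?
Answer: $-450$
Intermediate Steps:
$W{\left(h \right)} = -5$
$D = 18$ ($D = 13 - -5 = 13 + 5 = 18$)
$j{\left(P \right)} = P + P^{2}$ ($j{\left(P \right)} = \left(P^{2} + 0\right) + P = P^{2} + P = P + P^{2}$)
$43 \left(-14\right) + \left(j{\left(-2 \right)} + 6\right) \left(D + 1\right) = 43 \left(-14\right) + \left(- 2 \left(1 - 2\right) + 6\right) \left(18 + 1\right) = -602 + \left(\left(-2\right) \left(-1\right) + 6\right) 19 = -602 + \left(2 + 6\right) 19 = -602 + 8 \cdot 19 = -602 + 152 = -450$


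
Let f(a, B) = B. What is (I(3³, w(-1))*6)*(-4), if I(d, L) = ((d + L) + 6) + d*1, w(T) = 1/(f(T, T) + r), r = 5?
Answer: -1446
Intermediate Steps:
w(T) = 1/(5 + T) (w(T) = 1/(T + 5) = 1/(5 + T))
I(d, L) = 6 + L + 2*d (I(d, L) = ((L + d) + 6) + d = (6 + L + d) + d = 6 + L + 2*d)
(I(3³, w(-1))*6)*(-4) = ((6 + 1/(5 - 1) + 2*3³)*6)*(-4) = ((6 + 1/4 + 2*27)*6)*(-4) = ((6 + ¼ + 54)*6)*(-4) = ((241/4)*6)*(-4) = (723/2)*(-4) = -1446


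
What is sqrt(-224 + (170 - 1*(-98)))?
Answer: 2*sqrt(11) ≈ 6.6332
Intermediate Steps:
sqrt(-224 + (170 - 1*(-98))) = sqrt(-224 + (170 + 98)) = sqrt(-224 + 268) = sqrt(44) = 2*sqrt(11)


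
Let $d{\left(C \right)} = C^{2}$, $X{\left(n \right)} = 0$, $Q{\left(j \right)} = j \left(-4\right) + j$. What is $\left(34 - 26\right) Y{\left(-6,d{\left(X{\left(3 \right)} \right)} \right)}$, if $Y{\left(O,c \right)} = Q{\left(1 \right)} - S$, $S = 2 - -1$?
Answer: $-48$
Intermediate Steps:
$S = 3$ ($S = 2 + 1 = 3$)
$Q{\left(j \right)} = - 3 j$ ($Q{\left(j \right)} = - 4 j + j = - 3 j$)
$Y{\left(O,c \right)} = -6$ ($Y{\left(O,c \right)} = \left(-3\right) 1 - 3 = -3 - 3 = -6$)
$\left(34 - 26\right) Y{\left(-6,d{\left(X{\left(3 \right)} \right)} \right)} = \left(34 - 26\right) \left(-6\right) = 8 \left(-6\right) = -48$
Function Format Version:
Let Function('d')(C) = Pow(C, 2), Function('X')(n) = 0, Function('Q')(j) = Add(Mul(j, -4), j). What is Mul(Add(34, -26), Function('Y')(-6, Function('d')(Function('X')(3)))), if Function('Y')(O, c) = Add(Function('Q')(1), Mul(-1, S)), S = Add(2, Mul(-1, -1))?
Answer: -48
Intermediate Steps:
S = 3 (S = Add(2, 1) = 3)
Function('Q')(j) = Mul(-3, j) (Function('Q')(j) = Add(Mul(-4, j), j) = Mul(-3, j))
Function('Y')(O, c) = -6 (Function('Y')(O, c) = Add(Mul(-3, 1), Mul(-1, 3)) = Add(-3, -3) = -6)
Mul(Add(34, -26), Function('Y')(-6, Function('d')(Function('X')(3)))) = Mul(Add(34, -26), -6) = Mul(8, -6) = -48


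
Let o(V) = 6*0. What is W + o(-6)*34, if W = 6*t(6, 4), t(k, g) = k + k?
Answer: 72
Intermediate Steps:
o(V) = 0
t(k, g) = 2*k
W = 72 (W = 6*(2*6) = 6*12 = 72)
W + o(-6)*34 = 72 + 0*34 = 72 + 0 = 72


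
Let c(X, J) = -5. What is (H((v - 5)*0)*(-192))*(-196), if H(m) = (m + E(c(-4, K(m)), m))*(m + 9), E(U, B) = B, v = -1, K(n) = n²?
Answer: 0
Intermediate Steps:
H(m) = 2*m*(9 + m) (H(m) = (m + m)*(m + 9) = (2*m)*(9 + m) = 2*m*(9 + m))
(H((v - 5)*0)*(-192))*(-196) = ((2*((-1 - 5)*0)*(9 + (-1 - 5)*0))*(-192))*(-196) = ((2*(-6*0)*(9 - 6*0))*(-192))*(-196) = ((2*0*(9 + 0))*(-192))*(-196) = ((2*0*9)*(-192))*(-196) = (0*(-192))*(-196) = 0*(-196) = 0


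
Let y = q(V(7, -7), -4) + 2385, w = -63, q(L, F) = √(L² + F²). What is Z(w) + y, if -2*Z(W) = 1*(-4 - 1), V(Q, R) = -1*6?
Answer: 4775/2 + 2*√13 ≈ 2394.7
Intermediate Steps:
V(Q, R) = -6
q(L, F) = √(F² + L²)
Z(W) = 5/2 (Z(W) = -(-4 - 1)/2 = -(-5)/2 = -½*(-5) = 5/2)
y = 2385 + 2*√13 (y = √((-4)² + (-6)²) + 2385 = √(16 + 36) + 2385 = √52 + 2385 = 2*√13 + 2385 = 2385 + 2*√13 ≈ 2392.2)
Z(w) + y = 5/2 + (2385 + 2*√13) = 4775/2 + 2*√13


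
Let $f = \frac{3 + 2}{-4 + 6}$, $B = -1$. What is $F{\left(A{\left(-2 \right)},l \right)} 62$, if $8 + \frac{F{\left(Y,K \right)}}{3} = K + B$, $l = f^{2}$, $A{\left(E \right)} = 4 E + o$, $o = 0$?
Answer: $- \frac{1023}{2} \approx -511.5$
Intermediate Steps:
$f = \frac{5}{2} \approx 2.5$
$A{\left(E \right)} = 4 E$ ($A{\left(E \right)} = 4 E + 0 = 4 E$)
$l = \frac{25}{4}$ ($l = \left(\frac{5}{2}\right)^{2} = \frac{25}{4} \approx 6.25$)
$F{\left(Y,K \right)} = -27 + 3 K$ ($F{\left(Y,K \right)} = -24 + 3 \left(K - 1\right) = -24 + 3 \left(-1 + K\right) = -24 + \left(-3 + 3 K\right) = -27 + 3 K$)
$F{\left(A{\left(-2 \right)},l \right)} 62 = \left(-27 + 3 \cdot \frac{25}{4}\right) 62 = \left(-27 + \frac{75}{4}\right) 62 = \left(- \frac{33}{4}\right) 62 = - \frac{1023}{2}$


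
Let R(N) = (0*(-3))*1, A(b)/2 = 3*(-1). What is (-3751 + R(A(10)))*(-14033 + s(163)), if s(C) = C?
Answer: 52026370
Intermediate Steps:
A(b) = -6 (A(b) = 2*(3*(-1)) = 2*(-3) = -6)
R(N) = 0 (R(N) = 0*1 = 0)
(-3751 + R(A(10)))*(-14033 + s(163)) = (-3751 + 0)*(-14033 + 163) = -3751*(-13870) = 52026370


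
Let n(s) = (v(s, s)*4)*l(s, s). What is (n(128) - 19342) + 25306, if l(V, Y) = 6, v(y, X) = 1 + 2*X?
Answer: 12132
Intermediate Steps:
n(s) = 24 + 48*s (n(s) = ((1 + 2*s)*4)*6 = (4 + 8*s)*6 = 24 + 48*s)
(n(128) - 19342) + 25306 = ((24 + 48*128) - 19342) + 25306 = ((24 + 6144) - 19342) + 25306 = (6168 - 19342) + 25306 = -13174 + 25306 = 12132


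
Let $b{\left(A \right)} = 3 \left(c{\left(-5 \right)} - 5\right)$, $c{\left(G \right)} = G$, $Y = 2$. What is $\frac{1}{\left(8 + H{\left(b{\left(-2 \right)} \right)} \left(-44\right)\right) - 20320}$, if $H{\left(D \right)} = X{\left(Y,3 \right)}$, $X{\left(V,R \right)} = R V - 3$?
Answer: $- \frac{1}{20444} \approx -4.8914 \cdot 10^{-5}$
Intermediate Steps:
$X{\left(V,R \right)} = -3 + R V$
$b{\left(A \right)} = -30$ ($b{\left(A \right)} = 3 \left(-5 - 5\right) = 3 \left(-10\right) = -30$)
$H{\left(D \right)} = 3$ ($H{\left(D \right)} = -3 + 3 \cdot 2 = -3 + 6 = 3$)
$\frac{1}{\left(8 + H{\left(b{\left(-2 \right)} \right)} \left(-44\right)\right) - 20320} = \frac{1}{\left(8 + 3 \left(-44\right)\right) - 20320} = \frac{1}{\left(8 - 132\right) - 20320} = \frac{1}{-124 - 20320} = \frac{1}{-20444} = - \frac{1}{20444}$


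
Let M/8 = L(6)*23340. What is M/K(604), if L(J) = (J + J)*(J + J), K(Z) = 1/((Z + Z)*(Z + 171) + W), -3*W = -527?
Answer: 25176969285120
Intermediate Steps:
W = 527/3 (W = -⅓*(-527) = 527/3 ≈ 175.67)
K(Z) = 1/(527/3 + 2*Z*(171 + Z)) (K(Z) = 1/((Z + Z)*(Z + 171) + 527/3) = 1/((2*Z)*(171 + Z) + 527/3) = 1/(2*Z*(171 + Z) + 527/3) = 1/(527/3 + 2*Z*(171 + Z)))
L(J) = 4*J² (L(J) = (2*J)*(2*J) = 4*J²)
M = 26887680 (M = 8*((4*6²)*23340) = 8*((4*36)*23340) = 8*(144*23340) = 8*3360960 = 26887680)
M/K(604) = 26887680/((3/(527 + 6*604² + 1026*604))) = 26887680/((3/(527 + 6*364816 + 619704))) = 26887680/((3/(527 + 2188896 + 619704))) = 26887680/((3/2809127)) = 26887680/((3*(1/2809127))) = 26887680/(3/2809127) = 26887680*(2809127/3) = 25176969285120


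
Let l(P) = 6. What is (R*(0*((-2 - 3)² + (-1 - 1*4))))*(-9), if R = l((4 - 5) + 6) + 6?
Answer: 0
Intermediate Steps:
R = 12 (R = 6 + 6 = 12)
(R*(0*((-2 - 3)² + (-1 - 1*4))))*(-9) = (12*(0*((-2 - 3)² + (-1 - 1*4))))*(-9) = (12*(0*((-5)² + (-1 - 4))))*(-9) = (12*(0*(25 - 5)))*(-9) = (12*(0*20))*(-9) = (12*0)*(-9) = 0*(-9) = 0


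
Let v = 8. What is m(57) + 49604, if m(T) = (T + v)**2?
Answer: 53829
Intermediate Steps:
m(T) = (8 + T)**2 (m(T) = (T + 8)**2 = (8 + T)**2)
m(57) + 49604 = (8 + 57)**2 + 49604 = 65**2 + 49604 = 4225 + 49604 = 53829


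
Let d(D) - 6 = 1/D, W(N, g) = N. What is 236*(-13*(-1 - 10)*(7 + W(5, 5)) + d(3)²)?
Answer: 3729980/9 ≈ 4.1444e+5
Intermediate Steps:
d(D) = 6 + 1/D
236*(-13*(-1 - 10)*(7 + W(5, 5)) + d(3)²) = 236*(-13*(-1 - 10)*(7 + 5) + (6 + 1/3)²) = 236*(-(-143)*12 + (6 + ⅓)²) = 236*(-13*(-132) + (19/3)²) = 236*(1716 + 361/9) = 236*(15805/9) = 3729980/9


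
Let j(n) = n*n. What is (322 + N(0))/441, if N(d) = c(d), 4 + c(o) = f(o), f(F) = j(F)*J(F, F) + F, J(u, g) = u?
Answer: 106/147 ≈ 0.72109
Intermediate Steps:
j(n) = n²
f(F) = F + F³ (f(F) = F²*F + F = F³ + F = F + F³)
c(o) = -4 + o + o³ (c(o) = -4 + (o + o³) = -4 + o + o³)
N(d) = -4 + d + d³
(322 + N(0))/441 = (322 + (-4 + 0 + 0³))/441 = (322 + (-4 + 0 + 0))*(1/441) = (322 - 4)*(1/441) = 318*(1/441) = 106/147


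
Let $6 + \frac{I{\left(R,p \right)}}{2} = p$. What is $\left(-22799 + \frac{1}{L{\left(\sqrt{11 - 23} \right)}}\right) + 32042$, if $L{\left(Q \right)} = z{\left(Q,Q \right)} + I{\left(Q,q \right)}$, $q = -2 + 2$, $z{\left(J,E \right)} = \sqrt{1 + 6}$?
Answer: $\frac{1266279}{137} - \frac{\sqrt{7}}{137} \approx 9242.9$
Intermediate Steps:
$z{\left(J,E \right)} = \sqrt{7}$
$q = 0$
$I{\left(R,p \right)} = -12 + 2 p$
$L{\left(Q \right)} = -12 + \sqrt{7}$ ($L{\left(Q \right)} = \sqrt{7} + \left(-12 + 2 \cdot 0\right) = \sqrt{7} + \left(-12 + 0\right) = \sqrt{7} - 12 = -12 + \sqrt{7}$)
$\left(-22799 + \frac{1}{L{\left(\sqrt{11 - 23} \right)}}\right) + 32042 = \left(-22799 + \frac{1}{-12 + \sqrt{7}}\right) + 32042 = 9243 + \frac{1}{-12 + \sqrt{7}}$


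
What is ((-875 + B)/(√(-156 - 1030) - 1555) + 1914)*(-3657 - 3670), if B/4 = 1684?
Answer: -33859942704673/2419211 + 42943547*I*√1186/2419211 ≈ -1.3996e+7 + 611.32*I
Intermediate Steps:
B = 6736 (B = 4*1684 = 6736)
((-875 + B)/(√(-156 - 1030) - 1555) + 1914)*(-3657 - 3670) = ((-875 + 6736)/(√(-156 - 1030) - 1555) + 1914)*(-3657 - 3670) = (5861/(√(-1186) - 1555) + 1914)*(-7327) = (5861/(I*√1186 - 1555) + 1914)*(-7327) = (5861/(-1555 + I*√1186) + 1914)*(-7327) = (1914 + 5861/(-1555 + I*√1186))*(-7327) = -14023878 - 42943547/(-1555 + I*√1186)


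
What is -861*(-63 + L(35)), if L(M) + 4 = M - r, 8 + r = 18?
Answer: 36162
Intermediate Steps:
r = 10 (r = -8 + 18 = 10)
L(M) = -14 + M (L(M) = -4 + (M - 1*10) = -4 + (M - 10) = -4 + (-10 + M) = -14 + M)
-861*(-63 + L(35)) = -861*(-63 + (-14 + 35)) = -861*(-63 + 21) = -861*(-42) = 36162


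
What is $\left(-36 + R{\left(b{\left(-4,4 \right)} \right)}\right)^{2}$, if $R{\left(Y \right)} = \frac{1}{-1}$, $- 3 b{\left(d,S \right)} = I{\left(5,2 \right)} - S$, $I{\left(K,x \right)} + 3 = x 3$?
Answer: $1369$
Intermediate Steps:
$I{\left(K,x \right)} = -3 + 3 x$ ($I{\left(K,x \right)} = -3 + x 3 = -3 + 3 x$)
$b{\left(d,S \right)} = -1 + \frac{S}{3}$ ($b{\left(d,S \right)} = - \frac{\left(-3 + 3 \cdot 2\right) - S}{3} = - \frac{\left(-3 + 6\right) - S}{3} = - \frac{3 - S}{3} = -1 + \frac{S}{3}$)
$R{\left(Y \right)} = -1$
$\left(-36 + R{\left(b{\left(-4,4 \right)} \right)}\right)^{2} = \left(-36 - 1\right)^{2} = \left(-37\right)^{2} = 1369$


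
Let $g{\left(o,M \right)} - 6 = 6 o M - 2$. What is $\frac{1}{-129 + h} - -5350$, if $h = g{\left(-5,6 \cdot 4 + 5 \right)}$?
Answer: $\frac{5323249}{995} \approx 5350.0$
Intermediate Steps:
$g{\left(o,M \right)} = 4 + 6 M o$ ($g{\left(o,M \right)} = 6 + \left(6 o M - 2\right) = 6 + \left(6 M o - 2\right) = 6 + \left(-2 + 6 M o\right) = 4 + 6 M o$)
$h = -866$ ($h = 4 + 6 \left(6 \cdot 4 + 5\right) \left(-5\right) = 4 + 6 \left(24 + 5\right) \left(-5\right) = 4 + 6 \cdot 29 \left(-5\right) = 4 - 870 = -866$)
$\frac{1}{-129 + h} - -5350 = \frac{1}{-129 - 866} - -5350 = \frac{1}{-995} + 5350 = - \frac{1}{995} + 5350 = \frac{5323249}{995}$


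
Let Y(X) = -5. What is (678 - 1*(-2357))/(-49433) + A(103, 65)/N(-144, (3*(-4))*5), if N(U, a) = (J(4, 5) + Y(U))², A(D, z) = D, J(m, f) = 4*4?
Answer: 4724364/5981393 ≈ 0.78984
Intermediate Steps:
J(m, f) = 16
N(U, a) = 121 (N(U, a) = (16 - 5)² = 11² = 121)
(678 - 1*(-2357))/(-49433) + A(103, 65)/N(-144, (3*(-4))*5) = (678 - 1*(-2357))/(-49433) + 103/121 = (678 + 2357)*(-1/49433) + 103*(1/121) = 3035*(-1/49433) + 103/121 = -3035/49433 + 103/121 = 4724364/5981393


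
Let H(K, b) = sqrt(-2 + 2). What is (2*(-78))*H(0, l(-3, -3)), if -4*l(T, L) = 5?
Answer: 0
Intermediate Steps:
l(T, L) = -5/4 (l(T, L) = -1/4*5 = -5/4)
H(K, b) = 0 (H(K, b) = sqrt(0) = 0)
(2*(-78))*H(0, l(-3, -3)) = (2*(-78))*0 = -156*0 = 0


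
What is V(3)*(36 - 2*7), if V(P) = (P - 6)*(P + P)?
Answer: -396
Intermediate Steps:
V(P) = 2*P*(-6 + P) (V(P) = (-6 + P)*(2*P) = 2*P*(-6 + P))
V(3)*(36 - 2*7) = (2*3*(-6 + 3))*(36 - 2*7) = (2*3*(-3))*(36 - 14) = -18*22 = -396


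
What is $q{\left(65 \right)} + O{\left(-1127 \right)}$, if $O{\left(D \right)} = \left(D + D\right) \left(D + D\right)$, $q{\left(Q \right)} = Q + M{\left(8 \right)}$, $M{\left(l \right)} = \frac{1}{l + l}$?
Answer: $\frac{81289297}{16} \approx 5.0806 \cdot 10^{6}$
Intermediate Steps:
$M{\left(l \right)} = \frac{1}{2 l}$
$q{\left(Q \right)} = \frac{1}{16} + Q$ ($q{\left(Q \right)} = Q + \frac{1}{2 \cdot 8} = Q + \frac{1}{2} \cdot \frac{1}{8} = Q + \frac{1}{16} = \frac{1}{16} + Q$)
$O{\left(D \right)} = 4 D^{2}$ ($O{\left(D \right)} = 2 D 2 D = 4 D^{2}$)
$q{\left(65 \right)} + O{\left(-1127 \right)} = \left(\frac{1}{16} + 65\right) + 4 \left(-1127\right)^{2} = \frac{1041}{16} + 4 \cdot 1270129 = \frac{1041}{16} + 5080516 = \frac{81289297}{16}$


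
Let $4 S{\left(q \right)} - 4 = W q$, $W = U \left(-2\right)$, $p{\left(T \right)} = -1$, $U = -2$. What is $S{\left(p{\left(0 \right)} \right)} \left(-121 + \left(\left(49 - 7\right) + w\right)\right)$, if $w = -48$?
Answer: $0$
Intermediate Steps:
$W = 4$ ($W = \left(-2\right) \left(-2\right) = 4$)
$S{\left(q \right)} = 1 + q$ ($S{\left(q \right)} = 1 + \frac{4 q}{4} = 1 + q$)
$S{\left(p{\left(0 \right)} \right)} \left(-121 + \left(\left(49 - 7\right) + w\right)\right) = \left(1 - 1\right) \left(-121 + \left(\left(49 - 7\right) - 48\right)\right) = 0 \left(-121 + \left(42 - 48\right)\right) = 0 \left(-121 - 6\right) = 0 \left(-127\right) = 0$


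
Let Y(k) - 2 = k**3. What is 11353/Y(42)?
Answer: 11353/74090 ≈ 0.15323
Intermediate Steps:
Y(k) = 2 + k**3
11353/Y(42) = 11353/(2 + 42**3) = 11353/(2 + 74088) = 11353/74090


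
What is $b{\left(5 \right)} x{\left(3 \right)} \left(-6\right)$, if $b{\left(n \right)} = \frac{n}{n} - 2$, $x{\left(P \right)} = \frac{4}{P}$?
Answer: $8$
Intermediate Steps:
$b{\left(n \right)} = -1$ ($b{\left(n \right)} = 1 - 2 = -1$)
$b{\left(5 \right)} x{\left(3 \right)} \left(-6\right) = - \frac{4}{3} \left(-6\right) = \left(-1\right) \frac{4}{3} \left(-6\right) = \left(- \frac{4}{3}\right) \left(-6\right) = 8$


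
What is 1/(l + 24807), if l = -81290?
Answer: -1/56483 ≈ -1.7704e-5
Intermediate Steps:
1/(l + 24807) = 1/(-81290 + 24807) = 1/(-56483) = -1/56483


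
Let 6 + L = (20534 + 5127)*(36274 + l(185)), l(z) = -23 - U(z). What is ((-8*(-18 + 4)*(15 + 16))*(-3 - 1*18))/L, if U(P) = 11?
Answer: -248/3163111 ≈ -7.8404e-5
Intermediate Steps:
l(z) = -34 (l(z) = -23 - 1*11 = -23 - 11 = -34)
L = 929954634 (L = -6 + (20534 + 5127)*(36274 - 34) = -6 + 25661*36240 = -6 + 929954640 = 929954634)
((-8*(-18 + 4)*(15 + 16))*(-3 - 1*18))/L = ((-8*(-18 + 4)*(15 + 16))*(-3 - 1*18))/929954634 = ((-(-112)*31)*(-3 - 18))*(1/929954634) = (-8*(-434)*(-21))*(1/929954634) = (3472*(-21))*(1/929954634) = -72912*1/929954634 = -248/3163111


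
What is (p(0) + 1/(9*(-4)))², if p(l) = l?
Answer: 1/1296 ≈ 0.00077160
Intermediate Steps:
(p(0) + 1/(9*(-4)))² = (0 + 1/(9*(-4)))² = (0 + 1/(-36))² = (0 - 1/36)² = (-1/36)² = 1/1296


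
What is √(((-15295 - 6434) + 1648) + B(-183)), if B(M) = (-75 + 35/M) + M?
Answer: 2*I*√170284794/183 ≈ 142.62*I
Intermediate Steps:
B(M) = -75 + M + 35/M
√(((-15295 - 6434) + 1648) + B(-183)) = √(((-15295 - 6434) + 1648) + (-75 - 183 + 35/(-183))) = √((-21729 + 1648) + (-75 - 183 + 35*(-1/183))) = √(-20081 + (-75 - 183 - 35/183)) = √(-20081 - 47249/183) = √(-3722072/183) = 2*I*√170284794/183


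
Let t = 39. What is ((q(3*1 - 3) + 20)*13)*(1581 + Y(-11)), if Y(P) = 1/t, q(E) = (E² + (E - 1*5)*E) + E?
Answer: 1233200/3 ≈ 4.1107e+5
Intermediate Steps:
q(E) = E + E² + E*(-5 + E) (q(E) = (E² + (E - 5)*E) + E = (E² + (-5 + E)*E) + E = (E² + E*(-5 + E)) + E = E + E² + E*(-5 + E))
Y(P) = 1/39
((q(3*1 - 3) + 20)*13)*(1581 + Y(-11)) = ((2*(3*1 - 3)*(-2 + (3*1 - 3)) + 20)*13)*(1581 + 1/39) = ((2*(3 - 3)*(-2 + (3 - 3)) + 20)*13)*(61660/39) = ((2*0*(-2 + 0) + 20)*13)*(61660/39) = ((2*0*(-2) + 20)*13)*(61660/39) = ((0 + 20)*13)*(61660/39) = (20*13)*(61660/39) = 260*(61660/39) = 1233200/3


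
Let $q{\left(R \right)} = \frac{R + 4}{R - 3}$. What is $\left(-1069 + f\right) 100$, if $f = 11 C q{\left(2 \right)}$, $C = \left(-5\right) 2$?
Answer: $-40900$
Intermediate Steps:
$q{\left(R \right)} = \frac{4 + R}{-3 + R}$
$C = -10$
$f = 660$ ($f = 11 \left(-10\right) \frac{4 + 2}{-3 + 2} = - 110 \frac{1}{-1} \cdot 6 = - 110 \left(\left(-1\right) 6\right) = \left(-110\right) \left(-6\right) = 660$)
$\left(-1069 + f\right) 100 = \left(-1069 + 660\right) 100 = \left(-409\right) 100 = -40900$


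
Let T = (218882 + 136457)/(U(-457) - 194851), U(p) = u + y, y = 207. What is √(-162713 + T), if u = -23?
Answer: I*√6166117503548970/194667 ≈ 403.38*I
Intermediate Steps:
U(p) = 184 (U(p) = -23 + 207 = 184)
T = -355339/194667 (T = (218882 + 136457)/(184 - 194851) = 355339/(-194667) = 355339*(-1/194667) = -355339/194667 ≈ -1.8254)
√(-162713 + T) = √(-162713 - 355339/194667) = √(-31675206910/194667) = I*√6166117503548970/194667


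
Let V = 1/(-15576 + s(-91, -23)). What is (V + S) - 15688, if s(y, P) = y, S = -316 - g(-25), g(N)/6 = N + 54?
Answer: -253460727/15667 ≈ -16178.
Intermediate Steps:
g(N) = 324 + 6*N (g(N) = 6*(N + 54) = 6*(54 + N) = 324 + 6*N)
S = -490 (S = -316 - (324 + 6*(-25)) = -316 - (324 - 150) = -316 - 1*174 = -316 - 174 = -490)
V = -1/15667 (V = 1/(-15576 - 91) = 1/(-15667) = -1/15667 ≈ -6.3828e-5)
(V + S) - 15688 = (-1/15667 - 490) - 15688 = -7676831/15667 - 15688 = -253460727/15667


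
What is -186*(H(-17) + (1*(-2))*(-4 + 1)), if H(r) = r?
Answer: 2046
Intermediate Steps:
-186*(H(-17) + (1*(-2))*(-4 + 1)) = -186*(-17 + (1*(-2))*(-4 + 1)) = -186*(-17 - 2*(-3)) = -186*(-17 + 6) = -186*(-11) = 2046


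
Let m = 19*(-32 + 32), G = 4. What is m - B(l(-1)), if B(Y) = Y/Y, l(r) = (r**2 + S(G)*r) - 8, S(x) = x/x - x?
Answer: -1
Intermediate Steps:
S(x) = 1 - x
m = 0 (m = 19*0 = 0)
l(r) = -8 + r**2 - 3*r (l(r) = (r**2 + (1 - 1*4)*r) - 8 = (r**2 + (1 - 4)*r) - 8 = (r**2 - 3*r) - 8 = -8 + r**2 - 3*r)
B(Y) = 1
m - B(l(-1)) = 0 - 1*1 = 0 - 1 = -1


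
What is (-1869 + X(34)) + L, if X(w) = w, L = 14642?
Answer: 12807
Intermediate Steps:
(-1869 + X(34)) + L = (-1869 + 34) + 14642 = -1835 + 14642 = 12807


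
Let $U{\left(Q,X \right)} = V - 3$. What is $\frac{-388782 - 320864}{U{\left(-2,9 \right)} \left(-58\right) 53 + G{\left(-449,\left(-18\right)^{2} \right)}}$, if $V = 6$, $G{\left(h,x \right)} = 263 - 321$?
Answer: $\frac{354823}{4640} \approx 76.47$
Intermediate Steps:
$G{\left(h,x \right)} = -58$
$U{\left(Q,X \right)} = 3$ ($U{\left(Q,X \right)} = 6 - 3 = 3$)
$\frac{-388782 - 320864}{U{\left(-2,9 \right)} \left(-58\right) 53 + G{\left(-449,\left(-18\right)^{2} \right)}} = \frac{-388782 - 320864}{3 \left(-58\right) 53 - 58} = - \frac{709646}{\left(-174\right) 53 - 58} = - \frac{709646}{-9222 - 58} = - \frac{709646}{-9280} = \left(-709646\right) \left(- \frac{1}{9280}\right) = \frac{354823}{4640}$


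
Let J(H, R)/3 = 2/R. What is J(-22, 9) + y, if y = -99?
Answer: -295/3 ≈ -98.333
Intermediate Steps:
J(H, R) = 6/R (J(H, R) = 3*(2/R) = 6/R)
J(-22, 9) + y = 6/9 - 99 = 6*(⅑) - 99 = ⅔ - 99 = -295/3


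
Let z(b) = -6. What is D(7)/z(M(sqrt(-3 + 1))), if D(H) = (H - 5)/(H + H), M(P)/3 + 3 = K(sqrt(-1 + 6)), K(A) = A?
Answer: -1/42 ≈ -0.023810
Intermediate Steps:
M(P) = -9 + 3*sqrt(5) (M(P) = -9 + 3*sqrt(-1 + 6) = -9 + 3*sqrt(5))
D(H) = (-5 + H)/(2*H) (D(H) = (-5 + H)/((2*H)) = (-5 + H)*(1/(2*H)) = (-5 + H)/(2*H))
D(7)/z(M(sqrt(-3 + 1))) = ((1/2)*(-5 + 7)/7)/(-6) = ((1/2)*(1/7)*2)*(-1/6) = (1/7)*(-1/6) = -1/42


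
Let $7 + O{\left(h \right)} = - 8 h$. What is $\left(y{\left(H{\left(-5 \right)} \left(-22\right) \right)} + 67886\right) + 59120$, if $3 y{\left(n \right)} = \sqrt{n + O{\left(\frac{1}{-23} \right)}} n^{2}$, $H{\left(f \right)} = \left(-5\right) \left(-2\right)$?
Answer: $127006 + \frac{48400 i \sqrt{119899}}{69} \approx 1.2701 \cdot 10^{5} + 2.4289 \cdot 10^{5} i$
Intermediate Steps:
$H{\left(f \right)} = 10$
$O{\left(h \right)} = -7 - 8 h$
$y{\left(n \right)} = \frac{n^{2} \sqrt{- \frac{153}{23} + n}}{3}$ ($y{\left(n \right)} = \frac{\sqrt{n - \left(7 + \frac{8}{-23}\right)} n^{2}}{3} = \frac{\sqrt{n - \frac{153}{23}} n^{2}}{3} = \frac{\sqrt{- \frac{153}{23} + n} n^{2}}{3} = \frac{n^{2} \sqrt{- \frac{153}{23} + n}}{3}$)
$\left(y{\left(H{\left(-5 \right)} \left(-22\right) \right)} + 67886\right) + 59120 = \left(\frac{\left(10 \left(-22\right)\right)^{2} \sqrt{-3519 + 529 \cdot 10 \left(-22\right)}}{69} + 67886\right) + 59120 = \left(\frac{\left(-220\right)^{2} \sqrt{-3519 + 529 \left(-220\right)}}{69} + 67886\right) + 59120 = \left(\frac{1}{69} \cdot 48400 \sqrt{-3519 - 116380} + 67886\right) + 59120 = \left(\frac{1}{69} \cdot 48400 \sqrt{-119899} + 67886\right) + 59120 = \left(\frac{1}{69} \cdot 48400 i \sqrt{119899} + 67886\right) + 59120 = \left(\frac{48400 i \sqrt{119899}}{69} + 67886\right) + 59120 = \left(67886 + \frac{48400 i \sqrt{119899}}{69}\right) + 59120 = 127006 + \frac{48400 i \sqrt{119899}}{69}$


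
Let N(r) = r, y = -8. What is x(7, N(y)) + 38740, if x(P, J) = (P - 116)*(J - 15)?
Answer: 41247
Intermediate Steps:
x(P, J) = (-116 + P)*(-15 + J)
x(7, N(y)) + 38740 = (1740 - 116*(-8) - 15*7 - 8*7) + 38740 = (1740 + 928 - 105 - 56) + 38740 = 2507 + 38740 = 41247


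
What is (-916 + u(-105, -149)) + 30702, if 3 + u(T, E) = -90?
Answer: 29693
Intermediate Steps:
u(T, E) = -93 (u(T, E) = -3 - 90 = -93)
(-916 + u(-105, -149)) + 30702 = (-916 - 93) + 30702 = -1009 + 30702 = 29693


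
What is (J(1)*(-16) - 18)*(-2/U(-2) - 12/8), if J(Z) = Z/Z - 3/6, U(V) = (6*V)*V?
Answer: 247/6 ≈ 41.167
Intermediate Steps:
U(V) = 6*V²
J(Z) = ½ (J(Z) = 1 - 3*⅙ = 1 - ½ = ½)
(J(1)*(-16) - 18)*(-2/U(-2) - 12/8) = ((½)*(-16) - 18)*(-2/(6*(-2)²) - 12/8) = (-8 - 18)*(-2/(6*4) - 12*⅛) = -26*(-2/24 - 3/2) = -26*(-2*1/24 - 3/2) = -26*(-1/12 - 3/2) = -26*(-19/12) = 247/6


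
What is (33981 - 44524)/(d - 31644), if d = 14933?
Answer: 10543/16711 ≈ 0.63090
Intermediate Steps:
(33981 - 44524)/(d - 31644) = (33981 - 44524)/(14933 - 31644) = -10543/(-16711) = -10543*(-1/16711) = 10543/16711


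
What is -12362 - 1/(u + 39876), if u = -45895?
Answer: -74406877/6019 ≈ -12362.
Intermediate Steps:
-12362 - 1/(u + 39876) = -12362 - 1/(-45895 + 39876) = -12362 - 1/(-6019) = -12362 - 1*(-1/6019) = -12362 + 1/6019 = -74406877/6019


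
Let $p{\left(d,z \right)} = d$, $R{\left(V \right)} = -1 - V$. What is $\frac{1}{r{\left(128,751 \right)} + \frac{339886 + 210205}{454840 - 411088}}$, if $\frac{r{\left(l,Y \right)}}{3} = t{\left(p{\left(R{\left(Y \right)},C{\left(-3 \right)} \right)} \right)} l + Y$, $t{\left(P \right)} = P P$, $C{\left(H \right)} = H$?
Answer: $\frac{43752}{9501000630419} \approx 4.605 \cdot 10^{-9}$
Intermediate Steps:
$t{\left(P \right)} = P^{2}$
$r{\left(l,Y \right)} = 3 Y + 3 l \left(-1 - Y\right)^{2}$ ($r{\left(l,Y \right)} = 3 \left(\left(-1 - Y\right)^{2} l + Y\right) = 3 \left(l \left(-1 - Y\right)^{2} + Y\right) = 3 \left(Y + l \left(-1 - Y\right)^{2}\right) = 3 Y + 3 l \left(-1 - Y\right)^{2}$)
$\frac{1}{r{\left(128,751 \right)} + \frac{339886 + 210205}{454840 - 411088}} = \frac{1}{\left(3 \cdot 751 + 3 \cdot 128 \left(1 + 751\right)^{2}\right) + \frac{339886 + 210205}{454840 - 411088}} = \frac{1}{\left(2253 + 3 \cdot 128 \cdot 752^{2}\right) + \frac{550091}{43752}} = \frac{1}{\left(2253 + 3 \cdot 128 \cdot 565504\right) + 550091 \cdot \frac{1}{43752}} = \frac{1}{\left(2253 + 217153536\right) + \frac{550091}{43752}} = \frac{1}{217155789 + \frac{550091}{43752}} = \frac{1}{\frac{9501000630419}{43752}} = \frac{43752}{9501000630419}$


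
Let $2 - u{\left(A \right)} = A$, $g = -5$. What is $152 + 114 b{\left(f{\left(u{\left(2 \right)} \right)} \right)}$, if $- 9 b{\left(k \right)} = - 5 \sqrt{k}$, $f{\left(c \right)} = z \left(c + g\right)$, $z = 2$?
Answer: $152 + \frac{190 i \sqrt{10}}{3} \approx 152.0 + 200.28 i$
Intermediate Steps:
$u{\left(A \right)} = 2 - A$
$f{\left(c \right)} = -10 + 2 c$ ($f{\left(c \right)} = 2 \left(c - 5\right) = 2 \left(-5 + c\right) = -10 + 2 c$)
$b{\left(k \right)} = \frac{5 \sqrt{k}}{9}$ ($b{\left(k \right)} = - \frac{\left(-5\right) \sqrt{k}}{9} = \frac{5 \sqrt{k}}{9}$)
$152 + 114 b{\left(f{\left(u{\left(2 \right)} \right)} \right)} = 152 + 114 \frac{5 \sqrt{-10 + 2 \left(2 - 2\right)}}{9} = 152 + 114 \frac{5 \sqrt{-10 + 2 \cdot 0}}{9} = 152 + 114 \frac{5 \sqrt{-10 + 0}}{9} = 152 + 114 \frac{5 \sqrt{-10}}{9} = 152 + 114 \frac{5 i \sqrt{10}}{9} = 152 + \frac{190 i \sqrt{10}}{3}$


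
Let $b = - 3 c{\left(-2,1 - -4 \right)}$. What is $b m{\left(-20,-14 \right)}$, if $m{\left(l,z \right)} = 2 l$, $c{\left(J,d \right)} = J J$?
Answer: $480$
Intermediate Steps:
$c{\left(J,d \right)} = J^{2}$
$b = -12$ ($b = - 3 \left(-2\right)^{2} = \left(-3\right) 4 = -12$)
$b m{\left(-20,-14 \right)} = - 12 \cdot 2 \left(-20\right) = \left(-12\right) \left(-40\right) = 480$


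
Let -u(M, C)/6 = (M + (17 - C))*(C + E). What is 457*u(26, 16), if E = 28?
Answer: -3257496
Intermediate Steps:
u(M, C) = -6*(28 + C)*(17 + M - C) (u(M, C) = -6*(M + (17 - C))*(C + 28) = -6*(17 + M - C)*(28 + C) = -6*(28 + C)*(17 + M - C))
457*u(26, 16) = 457*(-2856 - 168*26 + 6*16² + 66*16 - 6*16*26) = 457*(-2856 - 4368 + 6*256 + 1056 - 2496) = 457*(-2856 - 4368 + 1536 + 1056 - 2496) = 457*(-7128) = -3257496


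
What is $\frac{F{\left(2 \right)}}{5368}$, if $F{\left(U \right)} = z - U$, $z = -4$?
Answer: $- \frac{3}{2684} \approx -0.0011177$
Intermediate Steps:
$F{\left(U \right)} = -4 - U$
$\frac{F{\left(2 \right)}}{5368} = \frac{-4 - 2}{5368} = \left(-4 - 2\right) \frac{1}{5368} = \left(-6\right) \frac{1}{5368} = - \frac{3}{2684}$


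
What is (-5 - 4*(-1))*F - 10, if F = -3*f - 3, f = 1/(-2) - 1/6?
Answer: -9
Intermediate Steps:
f = -⅔ (f = 1*(-½) - 1*⅙ = -½ - ⅙ = -⅔ ≈ -0.66667)
F = -1 (F = -3*(-⅔) - 3 = 2 - 3 = -1)
(-5 - 4*(-1))*F - 10 = (-5 - 4*(-1))*(-1) - 10 = (-5 + 4)*(-1) - 10 = -1*(-1) - 10 = 1 - 10 = -9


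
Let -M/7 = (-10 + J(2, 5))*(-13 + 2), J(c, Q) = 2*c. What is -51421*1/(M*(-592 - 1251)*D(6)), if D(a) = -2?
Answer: 51421/1702932 ≈ 0.030196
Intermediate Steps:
M = -462 (M = -7*(-10 + 2*2)*(-13 + 2) = -7*(-10 + 4)*(-11) = -(-42)*(-11) = -7*66 = -462)
-51421*1/(M*(-592 - 1251)*D(6)) = -51421*1/(924*(-592 - 1251)) = -51421/((-1843*924)) = -51421/(-1702932) = -51421*(-1/1702932) = 51421/1702932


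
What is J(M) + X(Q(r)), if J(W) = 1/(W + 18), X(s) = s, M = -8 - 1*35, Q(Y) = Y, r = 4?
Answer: 99/25 ≈ 3.9600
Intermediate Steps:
M = -43 (M = -8 - 35 = -43)
J(W) = 1/(18 + W)
J(M) + X(Q(r)) = 1/(18 - 43) + 4 = 1/(-25) + 4 = -1/25 + 4 = 99/25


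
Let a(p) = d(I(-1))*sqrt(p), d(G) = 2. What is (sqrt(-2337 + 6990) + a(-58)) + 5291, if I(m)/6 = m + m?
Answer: 5291 + 3*sqrt(517) + 2*I*sqrt(58) ≈ 5359.2 + 15.232*I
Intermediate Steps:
I(m) = 12*m (I(m) = 6*(m + m) = 6*(2*m) = 12*m)
a(p) = 2*sqrt(p)
(sqrt(-2337 + 6990) + a(-58)) + 5291 = (sqrt(-2337 + 6990) + 2*sqrt(-58)) + 5291 = (sqrt(4653) + 2*(I*sqrt(58))) + 5291 = (3*sqrt(517) + 2*I*sqrt(58)) + 5291 = 5291 + 3*sqrt(517) + 2*I*sqrt(58)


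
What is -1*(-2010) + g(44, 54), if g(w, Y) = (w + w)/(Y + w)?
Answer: 98534/49 ≈ 2010.9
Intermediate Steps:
g(w, Y) = 2*w/(Y + w) (g(w, Y) = (2*w)/(Y + w) = 2*w/(Y + w))
-1*(-2010) + g(44, 54) = -1*(-2010) + 2*44/(54 + 44) = 2010 + 2*44/98 = 2010 + 2*44*(1/98) = 2010 + 44/49 = 98534/49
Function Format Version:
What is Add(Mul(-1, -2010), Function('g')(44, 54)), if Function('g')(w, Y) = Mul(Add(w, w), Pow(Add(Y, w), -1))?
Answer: Rational(98534, 49) ≈ 2010.9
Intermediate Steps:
Function('g')(w, Y) = Mul(2, w, Pow(Add(Y, w), -1)) (Function('g')(w, Y) = Mul(Mul(2, w), Pow(Add(Y, w), -1)) = Mul(2, w, Pow(Add(Y, w), -1)))
Add(Mul(-1, -2010), Function('g')(44, 54)) = Add(Mul(-1, -2010), Mul(2, 44, Pow(Add(54, 44), -1))) = Add(2010, Mul(2, 44, Pow(98, -1))) = Add(2010, Mul(2, 44, Rational(1, 98))) = Add(2010, Rational(44, 49)) = Rational(98534, 49)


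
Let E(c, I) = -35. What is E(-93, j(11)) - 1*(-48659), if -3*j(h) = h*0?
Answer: 48624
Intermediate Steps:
j(h) = 0 (j(h) = -h*0/3 = -⅓*0 = 0)
E(-93, j(11)) - 1*(-48659) = -35 - 1*(-48659) = -35 + 48659 = 48624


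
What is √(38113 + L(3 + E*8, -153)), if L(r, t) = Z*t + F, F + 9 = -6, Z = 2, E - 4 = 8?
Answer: 4*√2362 ≈ 194.40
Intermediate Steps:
E = 12 (E = 4 + 8 = 12)
F = -15 (F = -9 - 6 = -15)
L(r, t) = -15 + 2*t (L(r, t) = 2*t - 15 = -15 + 2*t)
√(38113 + L(3 + E*8, -153)) = √(38113 + (-15 + 2*(-153))) = √(38113 + (-15 - 306)) = √(38113 - 321) = √37792 = 4*√2362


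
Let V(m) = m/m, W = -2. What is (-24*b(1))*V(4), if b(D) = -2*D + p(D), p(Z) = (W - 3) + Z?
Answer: 144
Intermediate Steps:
p(Z) = -5 + Z (p(Z) = (-2 - 3) + Z = -5 + Z)
b(D) = -5 - D (b(D) = -2*D + (-5 + D) = -5 - D)
V(m) = 1
(-24*b(1))*V(4) = -24*(-5 - 1*1)*1 = -24*(-5 - 1)*1 = -24*(-6)*1 = 144*1 = 144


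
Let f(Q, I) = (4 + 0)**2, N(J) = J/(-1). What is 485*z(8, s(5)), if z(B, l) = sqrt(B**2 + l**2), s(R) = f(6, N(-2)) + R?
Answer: 485*sqrt(505) ≈ 10899.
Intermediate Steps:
N(J) = -J (N(J) = J*(-1) = -J)
f(Q, I) = 16 (f(Q, I) = 4**2 = 16)
s(R) = 16 + R
485*z(8, s(5)) = 485*sqrt(8**2 + (16 + 5)**2) = 485*sqrt(64 + 21**2) = 485*sqrt(64 + 441) = 485*sqrt(505)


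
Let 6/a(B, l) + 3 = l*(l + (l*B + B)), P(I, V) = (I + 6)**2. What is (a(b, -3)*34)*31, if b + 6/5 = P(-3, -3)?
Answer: 2635/22 ≈ 119.77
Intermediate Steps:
P(I, V) = (6 + I)**2
b = 39/5 (b = -6/5 + (6 - 3)**2 = -6/5 + 3**2 = -6/5 + 9 = 39/5 ≈ 7.8000)
a(B, l) = 6/(-3 + l*(B + l + B*l)) (a(B, l) = 6/(-3 + l*(l + (l*B + B))) = 6/(-3 + l*(l + (B*l + B))) = 6/(-3 + l*(l + (B + B*l))) = 6/(-3 + l*(B + l + B*l)))
(a(b, -3)*34)*31 = ((6/(-3 + (-3)**2 + (39/5)*(-3) + (39/5)*(-3)**2))*34)*31 = ((6/(-3 + 9 - 117/5 + (39/5)*9))*34)*31 = ((6/(-3 + 9 - 117/5 + 351/5))*34)*31 = ((6/(264/5))*34)*31 = ((6*(5/264))*34)*31 = ((5/44)*34)*31 = (85/22)*31 = 2635/22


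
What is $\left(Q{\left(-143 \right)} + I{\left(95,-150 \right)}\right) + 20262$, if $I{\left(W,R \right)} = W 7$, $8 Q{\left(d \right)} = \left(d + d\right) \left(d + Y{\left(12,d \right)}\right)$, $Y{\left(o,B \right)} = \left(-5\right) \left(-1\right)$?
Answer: $\frac{51721}{2} \approx 25861.0$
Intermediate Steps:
$Y{\left(o,B \right)} = 5$
$Q{\left(d \right)} = \frac{d \left(5 + d\right)}{4}$ ($Q{\left(d \right)} = \frac{\left(d + d\right) \left(d + 5\right)}{8} = \frac{2 d \left(5 + d\right)}{8} = \frac{d \left(5 + d\right)}{4}$)
$I{\left(W,R \right)} = 7 W$
$\left(Q{\left(-143 \right)} + I{\left(95,-150 \right)}\right) + 20262 = \left(\frac{1}{4} \left(-143\right) \left(5 - 143\right) + 7 \cdot 95\right) + 20262 = \left(\frac{1}{4} \left(-143\right) \left(-138\right) + 665\right) + 20262 = \left(\frac{9867}{2} + 665\right) + 20262 = \frac{11197}{2} + 20262 = \frac{51721}{2}$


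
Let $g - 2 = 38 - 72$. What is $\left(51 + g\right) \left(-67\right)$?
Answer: $-1273$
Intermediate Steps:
$g = -32$ ($g = 2 + \left(38 - 72\right) = 2 - 34 = -32$)
$\left(51 + g\right) \left(-67\right) = \left(51 - 32\right) \left(-67\right) = 19 \left(-67\right) = -1273$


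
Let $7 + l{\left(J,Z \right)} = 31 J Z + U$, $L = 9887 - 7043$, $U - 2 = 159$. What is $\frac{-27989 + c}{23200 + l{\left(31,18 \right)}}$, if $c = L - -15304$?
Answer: $- \frac{9841}{40652} \approx -0.24208$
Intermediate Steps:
$U = 161$ ($U = 2 + 159 = 161$)
$L = 2844$ ($L = 9887 - 7043 = 2844$)
$l{\left(J,Z \right)} = 154 + 31 J Z$ ($l{\left(J,Z \right)} = -7 + \left(31 J Z + 161\right) = -7 + \left(161 + 31 J Z\right) = 154 + 31 J Z$)
$c = 18148$ ($c = 2844 - -15304 = 2844 + 15304 = 18148$)
$\frac{-27989 + c}{23200 + l{\left(31,18 \right)}} = \frac{-27989 + 18148}{23200 + \left(154 + 31 \cdot 31 \cdot 18\right)} = - \frac{9841}{23200 + \left(154 + 17298\right)} = - \frac{9841}{23200 + 17452} = - \frac{9841}{40652}$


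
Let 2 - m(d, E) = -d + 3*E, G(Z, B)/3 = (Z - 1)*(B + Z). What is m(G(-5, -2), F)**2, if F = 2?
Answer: 14884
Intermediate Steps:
G(Z, B) = 3*(-1 + Z)*(B + Z) (G(Z, B) = 3*((Z - 1)*(B + Z)) = 3*((-1 + Z)*(B + Z)) = 3*(-1 + Z)*(B + Z))
m(d, E) = 2 + d - 3*E (m(d, E) = 2 - (-d + 3*E) = 2 + (d - 3*E) = 2 + d - 3*E)
m(G(-5, -2), F)**2 = (2 + (-3*(-2) - 3*(-5) + 3*(-5)**2 + 3*(-2)*(-5)) - 3*2)**2 = (2 + (6 + 15 + 3*25 + 30) - 6)**2 = (2 + (6 + 15 + 75 + 30) - 6)**2 = (2 + 126 - 6)**2 = 122**2 = 14884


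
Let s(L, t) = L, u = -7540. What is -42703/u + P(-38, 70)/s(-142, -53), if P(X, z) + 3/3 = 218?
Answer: 2213823/535340 ≈ 4.1354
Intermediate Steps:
P(X, z) = 217 (P(X, z) = -1 + 218 = 217)
-42703/u + P(-38, 70)/s(-142, -53) = -42703/(-7540) + 217/(-142) = -42703*(-1/7540) + 217*(-1/142) = 42703/7540 - 217/142 = 2213823/535340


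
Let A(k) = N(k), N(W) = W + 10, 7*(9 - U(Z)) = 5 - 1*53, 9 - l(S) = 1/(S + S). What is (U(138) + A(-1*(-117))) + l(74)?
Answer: 157317/1036 ≈ 151.85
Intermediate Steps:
l(S) = 9 - 1/(2*S) (l(S) = 9 - 1/(S + S) = 9 - 1/(2*S))
U(Z) = 111/7 (U(Z) = 9 - (5 - 1*53)/7 = 9 - (5 - 53)/7 = 9 - ⅐*(-48) = 9 + 48/7 = 111/7)
N(W) = 10 + W
A(k) = 10 + k
(U(138) + A(-1*(-117))) + l(74) = (111/7 + (10 - 1*(-117))) + (9 - ½/74) = (111/7 + (10 + 117)) + (9 - ½*1/74) = (111/7 + 127) + (9 - 1/148) = 1000/7 + 1331/148 = 157317/1036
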